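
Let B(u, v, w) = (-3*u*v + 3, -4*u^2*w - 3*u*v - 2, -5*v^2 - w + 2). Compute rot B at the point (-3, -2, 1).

(56, 0, 21)

(∇×B)₁ = ∂B₃/∂v − ∂B₂/∂w = 4*u^2 - 10*v
(∇×B)₂ = ∂B₁/∂w − ∂B₃/∂u = 0
(∇×B)₃ = ∂B₂/∂u − ∂B₁/∂v = -8*u*w + 3*u - 3*v
∇×B = (4*u^2 - 10*v, 0, -8*u*w + 3*u - 3*v)
At (-3, -2, 1): (56, 0, 21).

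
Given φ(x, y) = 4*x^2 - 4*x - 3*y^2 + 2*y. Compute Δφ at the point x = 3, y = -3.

2

∂²φ/∂x² = 8
∂²φ/∂y² = -6
∇²φ = 2
At (3, -3): 2.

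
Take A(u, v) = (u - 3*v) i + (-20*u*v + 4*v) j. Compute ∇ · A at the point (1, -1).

-15

∂A₁/∂u = 1
∂A₂/∂v = -20*u + 4
∇·A = -20*u + 5
At (1, -1): -15.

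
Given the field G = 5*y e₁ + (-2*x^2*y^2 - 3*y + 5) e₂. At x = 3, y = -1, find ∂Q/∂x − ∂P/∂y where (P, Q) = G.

∂G₂/∂x = -4*x*y^2
∂G₁/∂y = 5
Scalar curl = -4*x*y^2 - 5
At (3, -1): -17.

-17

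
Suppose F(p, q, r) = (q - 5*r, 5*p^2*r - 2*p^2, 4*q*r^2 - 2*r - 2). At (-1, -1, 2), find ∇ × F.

(∇×F)₁ = ∂F₃/∂q − ∂F₂/∂r = -5*p^2 + 4*r^2
(∇×F)₂ = ∂F₁/∂r − ∂F₃/∂p = -5
(∇×F)₃ = ∂F₂/∂p − ∂F₁/∂q = 10*p*r - 4*p - 1
∇×F = (-5*p^2 + 4*r^2, -5, 10*p*r - 4*p - 1)
At (-1, -1, 2): (11, -5, -17).

(11, -5, -17)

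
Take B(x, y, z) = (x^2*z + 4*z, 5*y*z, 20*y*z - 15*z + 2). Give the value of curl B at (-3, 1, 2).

(35, 13, 0)

(∇×B)₁ = ∂B₃/∂y − ∂B₂/∂z = -5*y + 20*z
(∇×B)₂ = ∂B₁/∂z − ∂B₃/∂x = x^2 + 4
(∇×B)₃ = ∂B₂/∂x − ∂B₁/∂y = 0
∇×B = (-5*y + 20*z, x^2 + 4, 0)
At (-3, 1, 2): (35, 13, 0).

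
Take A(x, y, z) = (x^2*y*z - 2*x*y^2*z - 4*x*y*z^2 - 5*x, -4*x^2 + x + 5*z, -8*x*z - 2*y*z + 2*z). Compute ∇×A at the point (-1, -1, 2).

(-9, 1, -1)

(∇×A)₁ = ∂A₃/∂y − ∂A₂/∂z = -2*z - 5
(∇×A)₂ = ∂A₁/∂z − ∂A₃/∂x = x^2*y - 2*x*y^2 - 8*x*y*z + 8*z
(∇×A)₃ = ∂A₂/∂x − ∂A₁/∂y = -x^2*z + 4*x*y*z + 4*x*z^2 - 8*x + 1
∇×A = (-2*z - 5, x^2*y - 2*x*y^2 - 8*x*y*z + 8*z, -x^2*z + 4*x*y*z + 4*x*z^2 - 8*x + 1)
At (-1, -1, 2): (-9, 1, -1).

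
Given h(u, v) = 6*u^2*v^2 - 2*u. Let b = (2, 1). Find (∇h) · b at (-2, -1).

∂h/∂u = 12*u*v^2 - 2
∂h/∂v = 12*u^2*v
∇h at (-2, -1) = (-26, -48)
∇h · b = (-26)(2) + (-48)(1) = -100

-100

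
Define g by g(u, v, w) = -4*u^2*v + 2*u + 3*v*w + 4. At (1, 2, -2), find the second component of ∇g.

-10

(∇g)_2 = ∂g/∂v = -4*u^2 + 3*w
At (1, 2, -2): -10.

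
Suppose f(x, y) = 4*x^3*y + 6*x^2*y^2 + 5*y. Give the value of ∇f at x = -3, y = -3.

∂f/∂x = 12*x^2*y + 12*x*y^2
∂f/∂y = 4*x^3 + 12*x^2*y + 5
∇f = (12*x^2*y + 12*x*y^2, 4*x^3 + 12*x^2*y + 5)
At (-3, -3): (-648, -427).

(-648, -427)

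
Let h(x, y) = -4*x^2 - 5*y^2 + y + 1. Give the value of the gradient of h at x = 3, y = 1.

(-24, -9)

∂h/∂x = -8*x
∂h/∂y = -10*y + 1
∇h = (-8*x, -10*y + 1)
At (3, 1): (-24, -9).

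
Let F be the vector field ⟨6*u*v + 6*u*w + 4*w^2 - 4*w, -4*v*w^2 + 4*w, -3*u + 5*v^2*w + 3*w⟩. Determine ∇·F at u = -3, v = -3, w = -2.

∂F₁/∂u = 6*v + 6*w
∂F₂/∂v = -4*w^2
∂F₃/∂w = 5*v^2 + 3
∇·F = 5*v^2 + 6*v - 4*w^2 + 6*w + 3
At (-3, -3, -2): 2.

2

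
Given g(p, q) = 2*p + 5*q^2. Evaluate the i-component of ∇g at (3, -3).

(∇g)_1 = ∂g/∂p = 2
At (3, -3): 2.

2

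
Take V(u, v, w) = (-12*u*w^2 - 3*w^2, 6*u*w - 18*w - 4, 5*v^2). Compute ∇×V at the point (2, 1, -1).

(16, 54, -6)

(∇×V)₁ = ∂V₃/∂v − ∂V₂/∂w = -6*u + 10*v + 18
(∇×V)₂ = ∂V₁/∂w − ∂V₃/∂u = -24*u*w - 6*w
(∇×V)₃ = ∂V₂/∂u − ∂V₁/∂v = 6*w
∇×V = (-6*u + 10*v + 18, -24*u*w - 6*w, 6*w)
At (2, 1, -1): (16, 54, -6).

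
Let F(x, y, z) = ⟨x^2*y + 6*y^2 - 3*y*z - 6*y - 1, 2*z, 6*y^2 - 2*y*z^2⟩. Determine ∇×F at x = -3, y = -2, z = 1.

(-28, 6, 24)

(∇×F)₁ = ∂F₃/∂y − ∂F₂/∂z = 12*y - 2*z^2 - 2
(∇×F)₂ = ∂F₁/∂z − ∂F₃/∂x = -3*y
(∇×F)₃ = ∂F₂/∂x − ∂F₁/∂y = -x^2 - 12*y + 3*z + 6
∇×F = (12*y - 2*z^2 - 2, -3*y, -x^2 - 12*y + 3*z + 6)
At (-3, -2, 1): (-28, 6, 24).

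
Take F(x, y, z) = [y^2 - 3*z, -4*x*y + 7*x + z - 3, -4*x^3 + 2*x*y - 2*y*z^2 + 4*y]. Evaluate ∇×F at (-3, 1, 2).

(∇×F)₁ = ∂F₃/∂y − ∂F₂/∂z = 2*x - 2*z^2 + 3
(∇×F)₂ = ∂F₁/∂z − ∂F₃/∂x = 12*x^2 - 2*y - 3
(∇×F)₃ = ∂F₂/∂x − ∂F₁/∂y = -6*y + 7
∇×F = (2*x - 2*z^2 + 3, 12*x^2 - 2*y - 3, -6*y + 7)
At (-3, 1, 2): (-11, 103, 1).

(-11, 103, 1)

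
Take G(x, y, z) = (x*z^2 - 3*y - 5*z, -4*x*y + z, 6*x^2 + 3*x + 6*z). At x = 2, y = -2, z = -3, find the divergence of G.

7

∂G₁/∂x = z^2
∂G₂/∂y = -4*x
∂G₃/∂z = 6
∇·G = -4*x + z^2 + 6
At (2, -2, -3): 7.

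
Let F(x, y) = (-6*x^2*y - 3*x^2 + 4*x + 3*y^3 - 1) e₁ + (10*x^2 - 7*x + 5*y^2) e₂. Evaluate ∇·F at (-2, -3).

-86

∂F₁/∂x = -12*x*y - 6*x + 4
∂F₂/∂y = 10*y
∇·F = -12*x*y - 6*x + 10*y + 4
At (-2, -3): -86.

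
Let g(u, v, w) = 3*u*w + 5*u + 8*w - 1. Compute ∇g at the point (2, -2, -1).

(2, 0, 14)

∂g/∂u = 3*w + 5
∂g/∂v = 0
∂g/∂w = 3*u + 8
∇g = (3*w + 5, 0, 3*u + 8)
At (2, -2, -1): (2, 0, 14).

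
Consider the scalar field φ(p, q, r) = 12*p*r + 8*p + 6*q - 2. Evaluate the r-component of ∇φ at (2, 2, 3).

24

(∇φ)_3 = ∂φ/∂r = 12*p
At (2, 2, 3): 24.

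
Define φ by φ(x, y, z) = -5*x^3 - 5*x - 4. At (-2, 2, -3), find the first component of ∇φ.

-65

(∇φ)_1 = ∂φ/∂x = -15*x^2 - 5
At (-2, 2, -3): -65.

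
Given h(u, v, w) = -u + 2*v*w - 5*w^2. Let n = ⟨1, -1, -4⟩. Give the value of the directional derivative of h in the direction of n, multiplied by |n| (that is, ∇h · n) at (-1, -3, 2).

∂h/∂u = -1
∂h/∂v = 2*w
∂h/∂w = 2*v - 10*w
∇h at (-1, -3, 2) = (-1, 4, -26)
∇h · n = (-1)(1) + (4)(-1) + (-26)(-4) = 99

99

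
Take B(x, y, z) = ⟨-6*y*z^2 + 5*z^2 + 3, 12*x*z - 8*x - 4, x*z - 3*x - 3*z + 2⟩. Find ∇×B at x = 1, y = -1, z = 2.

(-12, 45, 40)

(∇×B)₁ = ∂B₃/∂y − ∂B₂/∂z = -12*x
(∇×B)₂ = ∂B₁/∂z − ∂B₃/∂x = -12*y*z + 9*z + 3
(∇×B)₃ = ∂B₂/∂x − ∂B₁/∂y = 6*z^2 + 12*z - 8
∇×B = (-12*x, -12*y*z + 9*z + 3, 6*z^2 + 12*z - 8)
At (1, -1, 2): (-12, 45, 40).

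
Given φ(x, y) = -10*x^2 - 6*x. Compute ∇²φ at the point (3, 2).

-20

∂²φ/∂x² = -20
∂²φ/∂y² = 0
∇²φ = -20
At (3, 2): -20.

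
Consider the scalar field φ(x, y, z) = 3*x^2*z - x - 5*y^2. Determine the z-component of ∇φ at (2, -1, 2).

12

(∇φ)_3 = ∂φ/∂z = 3*x^2
At (2, -1, 2): 12.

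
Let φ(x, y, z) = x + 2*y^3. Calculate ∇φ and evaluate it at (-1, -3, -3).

(1, 54, 0)

∂φ/∂x = 1
∂φ/∂y = 6*y^2
∂φ/∂z = 0
∇φ = (1, 6*y^2, 0)
At (-1, -3, -3): (1, 54, 0).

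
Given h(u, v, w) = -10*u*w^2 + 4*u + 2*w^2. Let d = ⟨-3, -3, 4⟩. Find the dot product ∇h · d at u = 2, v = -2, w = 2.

-180

∂h/∂u = -10*w^2 + 4
∂h/∂v = 0
∂h/∂w = -20*u*w + 4*w
∇h at (2, -2, 2) = (-36, 0, -72)
∇h · d = (-36)(-3) + (0)(-3) + (-72)(4) = -180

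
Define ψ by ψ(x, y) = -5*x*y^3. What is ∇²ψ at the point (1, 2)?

∂²ψ/∂x² = 0
∂²ψ/∂y² = -30*x*y
∇²ψ = -30*x*y
At (1, 2): -60.

-60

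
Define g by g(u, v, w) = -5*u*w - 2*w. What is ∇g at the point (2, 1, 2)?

∂g/∂u = -5*w
∂g/∂v = 0
∂g/∂w = -5*u - 2
∇g = (-5*w, 0, -5*u - 2)
At (2, 1, 2): (-10, 0, -12).

(-10, 0, -12)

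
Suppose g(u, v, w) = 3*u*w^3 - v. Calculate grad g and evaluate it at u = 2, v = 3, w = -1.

∂g/∂u = 3*w^3
∂g/∂v = -1
∂g/∂w = 9*u*w^2
∇g = (3*w^3, -1, 9*u*w^2)
At (2, 3, -1): (-3, -1, 18).

(-3, -1, 18)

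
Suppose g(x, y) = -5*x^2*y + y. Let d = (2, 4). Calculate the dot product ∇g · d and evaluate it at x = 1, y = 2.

-56

∂g/∂x = -10*x*y
∂g/∂y = -5*x^2 + 1
∇g at (1, 2) = (-20, -4)
∇g · d = (-20)(2) + (-4)(4) = -56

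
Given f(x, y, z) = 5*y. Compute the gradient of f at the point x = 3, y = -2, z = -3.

∂f/∂x = 0
∂f/∂y = 5
∂f/∂z = 0
∇f = (0, 5, 0)
At (3, -2, -3): (0, 5, 0).

(0, 5, 0)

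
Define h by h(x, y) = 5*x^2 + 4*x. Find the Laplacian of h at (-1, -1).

10

∂²h/∂x² = 10
∂²h/∂y² = 0
∇²h = 10
At (-1, -1): 10.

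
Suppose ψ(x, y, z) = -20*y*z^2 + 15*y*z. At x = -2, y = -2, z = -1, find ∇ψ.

(0, -35, -110)

∂ψ/∂x = 0
∂ψ/∂y = -20*z^2 + 15*z
∂ψ/∂z = -40*y*z + 15*y
∇ψ = (0, -20*z^2 + 15*z, -40*y*z + 15*y)
At (-2, -2, -1): (0, -35, -110).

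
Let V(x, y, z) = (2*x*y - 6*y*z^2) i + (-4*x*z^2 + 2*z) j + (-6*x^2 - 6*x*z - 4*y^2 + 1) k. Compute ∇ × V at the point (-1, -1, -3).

(∇×V)₁ = ∂V₃/∂y − ∂V₂/∂z = 8*x*z - 8*y - 2
(∇×V)₂ = ∂V₁/∂z − ∂V₃/∂x = 12*x - 12*y*z + 6*z
(∇×V)₃ = ∂V₂/∂x − ∂V₁/∂y = -2*x + 2*z^2
∇×V = (8*x*z - 8*y - 2, 12*x - 12*y*z + 6*z, -2*x + 2*z^2)
At (-1, -1, -3): (30, -66, 20).

(30, -66, 20)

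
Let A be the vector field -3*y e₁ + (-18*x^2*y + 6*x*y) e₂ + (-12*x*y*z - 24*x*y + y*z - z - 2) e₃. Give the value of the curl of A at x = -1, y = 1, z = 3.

(∇×A)₁ = ∂A₃/∂y − ∂A₂/∂z = -12*x*z - 24*x + z
(∇×A)₂ = ∂A₁/∂z − ∂A₃/∂x = 12*y*z + 24*y
(∇×A)₃ = ∂A₂/∂x − ∂A₁/∂y = -36*x*y + 6*y + 3
∇×A = (-12*x*z - 24*x + z, 12*y*z + 24*y, -36*x*y + 6*y + 3)
At (-1, 1, 3): (63, 60, 45).

(63, 60, 45)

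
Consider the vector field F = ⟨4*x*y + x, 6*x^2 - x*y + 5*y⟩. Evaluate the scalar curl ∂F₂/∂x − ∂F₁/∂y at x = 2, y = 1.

∂F₂/∂x = 12*x - y
∂F₁/∂y = 4*x
Scalar curl = 8*x - y
At (2, 1): 15.

15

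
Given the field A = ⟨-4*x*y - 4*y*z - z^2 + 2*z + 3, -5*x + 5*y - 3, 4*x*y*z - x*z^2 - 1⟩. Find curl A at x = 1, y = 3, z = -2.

(-8, 22, -9)

(∇×A)₁ = ∂A₃/∂y − ∂A₂/∂z = 4*x*z
(∇×A)₂ = ∂A₁/∂z − ∂A₃/∂x = -4*y*z - 4*y + z^2 - 2*z + 2
(∇×A)₃ = ∂A₂/∂x − ∂A₁/∂y = 4*x + 4*z - 5
∇×A = (4*x*z, -4*y*z - 4*y + z^2 - 2*z + 2, 4*x + 4*z - 5)
At (1, 3, -2): (-8, 22, -9).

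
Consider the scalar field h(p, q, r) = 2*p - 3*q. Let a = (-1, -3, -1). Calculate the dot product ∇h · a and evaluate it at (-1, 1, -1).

7

∂h/∂p = 2
∂h/∂q = -3
∂h/∂r = 0
∇h at (-1, 1, -1) = (2, -3, 0)
∇h · a = (2)(-1) + (-3)(-3) + (0)(-1) = 7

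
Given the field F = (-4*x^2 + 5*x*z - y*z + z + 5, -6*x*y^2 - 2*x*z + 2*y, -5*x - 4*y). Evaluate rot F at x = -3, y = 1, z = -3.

(-10, -10, -3)

(∇×F)₁ = ∂F₃/∂y − ∂F₂/∂z = 2*x - 4
(∇×F)₂ = ∂F₁/∂z − ∂F₃/∂x = 5*x - y + 6
(∇×F)₃ = ∂F₂/∂x − ∂F₁/∂y = -6*y^2 - z
∇×F = (2*x - 4, 5*x - y + 6, -6*y^2 - z)
At (-3, 1, -3): (-10, -10, -3).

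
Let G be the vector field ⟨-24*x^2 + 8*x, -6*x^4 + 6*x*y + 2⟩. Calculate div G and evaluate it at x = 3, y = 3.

∂G₁/∂x = -48*x + 8
∂G₂/∂y = 6*x
∇·G = -42*x + 8
At (3, 3): -118.

-118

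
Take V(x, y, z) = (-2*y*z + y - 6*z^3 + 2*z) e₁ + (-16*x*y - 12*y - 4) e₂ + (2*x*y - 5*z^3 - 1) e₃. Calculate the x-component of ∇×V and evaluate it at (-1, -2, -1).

(∇×V)_1 = ∂V₃/∂y − ∂V₂/∂z
= 2*x − (0)
= 2*x
At (-1, -2, -1): -2.

-2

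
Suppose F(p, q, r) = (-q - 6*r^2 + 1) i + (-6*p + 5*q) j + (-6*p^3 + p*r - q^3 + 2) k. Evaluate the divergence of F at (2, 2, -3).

7

∂F₁/∂p = 0
∂F₂/∂q = 5
∂F₃/∂r = p
∇·F = p + 5
At (2, 2, -3): 7.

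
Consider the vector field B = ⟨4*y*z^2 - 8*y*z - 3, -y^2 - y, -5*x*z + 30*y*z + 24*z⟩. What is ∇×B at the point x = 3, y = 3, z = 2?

(60, 34, 0)

(∇×B)₁ = ∂B₃/∂y − ∂B₂/∂z = 30*z
(∇×B)₂ = ∂B₁/∂z − ∂B₃/∂x = 8*y*z - 8*y + 5*z
(∇×B)₃ = ∂B₂/∂x − ∂B₁/∂y = -4*z^2 + 8*z
∇×B = (30*z, 8*y*z - 8*y + 5*z, -4*z^2 + 8*z)
At (3, 3, 2): (60, 34, 0).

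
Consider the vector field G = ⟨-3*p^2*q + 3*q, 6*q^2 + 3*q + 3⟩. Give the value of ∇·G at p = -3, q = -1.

∂G₁/∂p = -6*p*q
∂G₂/∂q = 12*q + 3
∇·G = -6*p*q + 12*q + 3
At (-3, -1): -27.

-27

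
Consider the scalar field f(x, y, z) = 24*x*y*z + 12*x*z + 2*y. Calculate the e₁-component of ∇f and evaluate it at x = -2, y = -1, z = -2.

24

(∇f)_1 = ∂f/∂x = 24*y*z + 12*z
At (-2, -1, -2): 24.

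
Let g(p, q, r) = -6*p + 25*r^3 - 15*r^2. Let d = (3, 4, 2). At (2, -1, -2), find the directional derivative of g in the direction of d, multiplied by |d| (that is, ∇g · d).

702

∂g/∂p = -6
∂g/∂q = 0
∂g/∂r = 75*r^2 - 30*r
∇g at (2, -1, -2) = (-6, 0, 360)
∇g · d = (-6)(3) + (0)(4) + (360)(2) = 702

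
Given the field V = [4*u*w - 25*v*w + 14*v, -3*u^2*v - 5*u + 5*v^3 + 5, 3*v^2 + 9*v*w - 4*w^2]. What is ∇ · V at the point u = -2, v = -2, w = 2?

∂V₁/∂u = 4*w
∂V₂/∂v = -3*u^2 + 15*v^2
∂V₃/∂w = 9*v - 8*w
∇·V = -3*u^2 + 15*v^2 + 9*v - 4*w
At (-2, -2, 2): 22.

22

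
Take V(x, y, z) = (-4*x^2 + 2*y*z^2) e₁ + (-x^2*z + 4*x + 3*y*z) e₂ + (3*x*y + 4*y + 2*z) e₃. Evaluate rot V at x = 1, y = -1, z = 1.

(∇×V)₁ = ∂V₃/∂y − ∂V₂/∂z = x^2 + 3*x - 3*y + 4
(∇×V)₂ = ∂V₁/∂z − ∂V₃/∂x = 4*y*z - 3*y
(∇×V)₃ = ∂V₂/∂x − ∂V₁/∂y = -2*x*z - 2*z^2 + 4
∇×V = (x^2 + 3*x - 3*y + 4, 4*y*z - 3*y, -2*x*z - 2*z^2 + 4)
At (1, -1, 1): (11, -1, 0).

(11, -1, 0)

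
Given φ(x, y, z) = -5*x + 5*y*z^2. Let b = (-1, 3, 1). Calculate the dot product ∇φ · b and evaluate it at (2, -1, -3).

∂φ/∂x = -5
∂φ/∂y = 5*z^2
∂φ/∂z = 10*y*z
∇φ at (2, -1, -3) = (-5, 45, 30)
∇φ · b = (-5)(-1) + (45)(3) + (30)(1) = 170

170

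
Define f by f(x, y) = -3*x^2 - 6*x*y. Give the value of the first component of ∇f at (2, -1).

-6

(∇f)_1 = ∂f/∂x = -6*x - 6*y
At (2, -1): -6.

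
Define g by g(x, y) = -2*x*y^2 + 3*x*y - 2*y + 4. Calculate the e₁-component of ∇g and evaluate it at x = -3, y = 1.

1

(∇g)_1 = ∂g/∂x = -2*y^2 + 3*y
At (-3, 1): 1.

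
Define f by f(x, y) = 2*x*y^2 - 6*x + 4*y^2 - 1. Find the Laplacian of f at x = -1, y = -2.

∂²f/∂x² = 0
∂²f/∂y² = 4*(x + 2)
∇²f = 4*x + 8
At (-1, -2): 4.

4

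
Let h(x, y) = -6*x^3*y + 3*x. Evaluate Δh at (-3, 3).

324

∂²h/∂x² = -36*x*y
∂²h/∂y² = 0
∇²h = -36*x*y
At (-3, 3): 324.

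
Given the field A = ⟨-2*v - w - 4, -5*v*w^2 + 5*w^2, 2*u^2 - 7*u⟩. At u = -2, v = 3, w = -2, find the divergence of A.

-20

∂A₁/∂u = 0
∂A₂/∂v = -5*w^2
∂A₃/∂w = 0
∇·A = -5*w^2
At (-2, 3, -2): -20.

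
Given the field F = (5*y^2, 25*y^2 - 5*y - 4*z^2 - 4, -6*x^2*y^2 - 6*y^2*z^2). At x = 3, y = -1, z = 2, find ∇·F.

∂F₁/∂x = 0
∂F₂/∂y = 50*y - 5
∂F₃/∂z = -12*y^2*z
∇·F = -12*y^2*z + 50*y - 5
At (3, -1, 2): -79.

-79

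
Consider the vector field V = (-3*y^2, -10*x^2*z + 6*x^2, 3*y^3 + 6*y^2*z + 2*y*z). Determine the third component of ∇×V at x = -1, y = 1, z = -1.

(∇×V)_3 = ∂V₂/∂x − ∂V₁/∂y
= -20*x*z + 12*x − (-6*y)
= -20*x*z + 12*x + 6*y
At (-1, 1, -1): -26.

-26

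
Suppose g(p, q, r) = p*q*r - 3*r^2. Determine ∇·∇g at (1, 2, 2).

-6

∂²g/∂p² = 0
∂²g/∂q² = 0
∂²g/∂r² = -6
∇²g = -6
At (1, 2, 2): -6.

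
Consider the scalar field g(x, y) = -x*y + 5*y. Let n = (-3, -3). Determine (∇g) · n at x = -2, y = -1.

∂g/∂x = -y
∂g/∂y = -x + 5
∇g at (-2, -1) = (1, 7)
∇g · n = (1)(-3) + (7)(-3) = -24

-24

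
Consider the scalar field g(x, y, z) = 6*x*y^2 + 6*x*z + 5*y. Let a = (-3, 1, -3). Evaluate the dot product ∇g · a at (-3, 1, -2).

∂g/∂x = 6*y^2 + 6*z
∂g/∂y = 12*x*y + 5
∂g/∂z = 6*x
∇g at (-3, 1, -2) = (-6, -31, -18)
∇g · a = (-6)(-3) + (-31)(1) + (-18)(-3) = 41

41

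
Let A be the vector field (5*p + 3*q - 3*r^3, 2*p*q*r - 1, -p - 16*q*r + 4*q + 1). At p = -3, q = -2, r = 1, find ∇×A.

(-24, -8, -7)

(∇×A)₁ = ∂A₃/∂q − ∂A₂/∂r = -2*p*q - 16*r + 4
(∇×A)₂ = ∂A₁/∂r − ∂A₃/∂p = -9*r^2 + 1
(∇×A)₃ = ∂A₂/∂p − ∂A₁/∂q = 2*q*r - 3
∇×A = (-2*p*q - 16*r + 4, -9*r^2 + 1, 2*q*r - 3)
At (-3, -2, 1): (-24, -8, -7).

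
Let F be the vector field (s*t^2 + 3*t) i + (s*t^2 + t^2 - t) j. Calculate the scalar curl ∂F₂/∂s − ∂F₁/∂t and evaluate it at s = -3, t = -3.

-12

∂F₂/∂s = t^2
∂F₁/∂t = 2*s*t + 3
Scalar curl = -2*s*t + t^2 - 3
At (-3, -3): -12.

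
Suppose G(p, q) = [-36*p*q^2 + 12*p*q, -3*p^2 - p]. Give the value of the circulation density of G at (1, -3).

∂G₂/∂p = -6*p - 1
∂G₁/∂q = -72*p*q + 12*p
Scalar curl = 72*p*q - 18*p - 1
At (1, -3): -235.

-235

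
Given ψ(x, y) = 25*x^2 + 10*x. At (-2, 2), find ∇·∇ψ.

50

∂²ψ/∂x² = 50
∂²ψ/∂y² = 0
∇²ψ = 50
At (-2, 2): 50.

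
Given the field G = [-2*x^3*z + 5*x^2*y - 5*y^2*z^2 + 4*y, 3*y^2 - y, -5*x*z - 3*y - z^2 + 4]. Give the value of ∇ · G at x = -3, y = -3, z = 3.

-82

∂G₁/∂x = -6*x^2*z + 10*x*y
∂G₂/∂y = 6*y - 1
∂G₃/∂z = -5*x - 2*z
∇·G = -6*x^2*z + 10*x*y - 5*x + 6*y - 2*z - 1
At (-3, -3, 3): -82.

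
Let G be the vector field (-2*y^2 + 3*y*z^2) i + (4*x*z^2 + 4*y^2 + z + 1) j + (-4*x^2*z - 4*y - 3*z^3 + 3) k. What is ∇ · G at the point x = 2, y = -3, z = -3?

-121

∂G₁/∂x = 0
∂G₂/∂y = 8*y
∂G₃/∂z = -4*x^2 - 9*z^2
∇·G = -4*x^2 + 8*y - 9*z^2
At (2, -3, -3): -121.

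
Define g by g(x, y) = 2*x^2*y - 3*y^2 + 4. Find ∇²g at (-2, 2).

2

∂²g/∂x² = 4*y
∂²g/∂y² = -6
∇²g = 4*y - 6
At (-2, 2): 2.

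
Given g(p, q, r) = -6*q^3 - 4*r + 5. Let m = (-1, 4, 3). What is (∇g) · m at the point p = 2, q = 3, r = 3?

-660

∂g/∂p = 0
∂g/∂q = -18*q^2
∂g/∂r = -4
∇g at (2, 3, 3) = (0, -162, -4)
∇g · m = (0)(-1) + (-162)(4) + (-4)(3) = -660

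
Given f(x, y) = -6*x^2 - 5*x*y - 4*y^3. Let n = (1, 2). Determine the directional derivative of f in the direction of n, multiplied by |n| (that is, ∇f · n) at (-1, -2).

∂f/∂x = -12*x - 5*y
∂f/∂y = -5*x - 12*y^2
∇f at (-1, -2) = (22, -43)
∇f · n = (22)(1) + (-43)(2) = -64

-64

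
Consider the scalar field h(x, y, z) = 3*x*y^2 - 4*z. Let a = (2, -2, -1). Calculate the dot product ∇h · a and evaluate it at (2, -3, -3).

130

∂h/∂x = 3*y^2
∂h/∂y = 6*x*y
∂h/∂z = -4
∇h at (2, -3, -3) = (27, -36, -4)
∇h · a = (27)(2) + (-36)(-2) + (-4)(-1) = 130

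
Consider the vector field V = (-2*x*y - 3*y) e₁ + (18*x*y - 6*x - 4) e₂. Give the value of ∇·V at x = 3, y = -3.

60

∂V₁/∂x = -2*y
∂V₂/∂y = 18*x
∇·V = 18*x - 2*y
At (3, -3): 60.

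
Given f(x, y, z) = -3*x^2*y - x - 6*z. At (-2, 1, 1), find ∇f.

(11, -12, -6)

∂f/∂x = -6*x*y - 1
∂f/∂y = -3*x^2
∂f/∂z = -6
∇f = (-6*x*y - 1, -3*x^2, -6)
At (-2, 1, 1): (11, -12, -6).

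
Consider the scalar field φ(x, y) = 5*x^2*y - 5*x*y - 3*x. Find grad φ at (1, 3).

∂φ/∂x = 10*x*y - 5*y - 3
∂φ/∂y = 5*x^2 - 5*x
∇φ = (10*x*y - 5*y - 3, 5*x^2 - 5*x)
At (1, 3): (12, 0).

(12, 0)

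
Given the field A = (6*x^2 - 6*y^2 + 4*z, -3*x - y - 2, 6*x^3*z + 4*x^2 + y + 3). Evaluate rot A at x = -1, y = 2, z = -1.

(1, 30, 21)

(∇×A)₁ = ∂A₃/∂y − ∂A₂/∂z = 1
(∇×A)₂ = ∂A₁/∂z − ∂A₃/∂x = -18*x^2*z - 8*x + 4
(∇×A)₃ = ∂A₂/∂x − ∂A₁/∂y = 12*y - 3
∇×A = (1, -18*x^2*z - 8*x + 4, 12*y - 3)
At (-1, 2, -1): (1, 30, 21).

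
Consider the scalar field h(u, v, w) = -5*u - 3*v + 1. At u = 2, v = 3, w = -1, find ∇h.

(-5, -3, 0)

∂h/∂u = -5
∂h/∂v = -3
∂h/∂w = 0
∇h = (-5, -3, 0)
At (2, 3, -1): (-5, -3, 0).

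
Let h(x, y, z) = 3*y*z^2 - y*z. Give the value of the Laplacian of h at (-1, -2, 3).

∂²h/∂x² = 0
∂²h/∂y² = 0
∂²h/∂z² = 6*y
∇²h = 6*y
At (-1, -2, 3): -12.

-12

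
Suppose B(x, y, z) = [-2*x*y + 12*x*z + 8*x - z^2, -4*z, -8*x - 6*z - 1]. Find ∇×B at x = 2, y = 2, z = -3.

(4, 38, 4)

(∇×B)₁ = ∂B₃/∂y − ∂B₂/∂z = 4
(∇×B)₂ = ∂B₁/∂z − ∂B₃/∂x = 12*x - 2*z + 8
(∇×B)₃ = ∂B₂/∂x − ∂B₁/∂y = 2*x
∇×B = (4, 12*x - 2*z + 8, 2*x)
At (2, 2, -3): (4, 38, 4).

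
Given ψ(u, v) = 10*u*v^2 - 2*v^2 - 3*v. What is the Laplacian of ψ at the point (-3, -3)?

-64

∂²ψ/∂u² = 0
∂²ψ/∂v² = 4*(5*u - 1)
∇²ψ = 20*u - 4
At (-3, -3): -64.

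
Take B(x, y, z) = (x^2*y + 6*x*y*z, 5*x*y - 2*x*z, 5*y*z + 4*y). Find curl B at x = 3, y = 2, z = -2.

(0, 36, 41)

(∇×B)₁ = ∂B₃/∂y − ∂B₂/∂z = 2*x + 5*z + 4
(∇×B)₂ = ∂B₁/∂z − ∂B₃/∂x = 6*x*y
(∇×B)₃ = ∂B₂/∂x − ∂B₁/∂y = -x^2 - 6*x*z + 5*y - 2*z
∇×B = (2*x + 5*z + 4, 6*x*y, -x^2 - 6*x*z + 5*y - 2*z)
At (3, 2, -2): (0, 36, 41).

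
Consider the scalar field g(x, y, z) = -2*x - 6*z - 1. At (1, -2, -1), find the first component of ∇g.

-2

(∇g)_1 = ∂g/∂x = -2
At (1, -2, -1): -2.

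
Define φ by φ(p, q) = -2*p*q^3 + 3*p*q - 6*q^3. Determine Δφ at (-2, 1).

-12

∂²φ/∂p² = 0
∂²φ/∂q² = -12*q*(p + 3)
∇²φ = -12*p*q - 36*q
At (-2, 1): -12.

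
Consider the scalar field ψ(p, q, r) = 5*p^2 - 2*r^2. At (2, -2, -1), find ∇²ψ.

6

∂²ψ/∂p² = 10
∂²ψ/∂q² = 0
∂²ψ/∂r² = -4
∇²ψ = 6
At (2, -2, -1): 6.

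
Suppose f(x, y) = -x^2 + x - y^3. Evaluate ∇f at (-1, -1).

(3, -3)

∂f/∂x = -2*x + 1
∂f/∂y = -3*y^2
∇f = (-2*x + 1, -3*y^2)
At (-1, -1): (3, -3).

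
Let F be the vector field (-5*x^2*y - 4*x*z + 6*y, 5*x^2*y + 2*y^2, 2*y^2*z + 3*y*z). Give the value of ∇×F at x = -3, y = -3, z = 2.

(-18, 12, 129)

(∇×F)₁ = ∂F₃/∂y − ∂F₂/∂z = 4*y*z + 3*z
(∇×F)₂ = ∂F₁/∂z − ∂F₃/∂x = -4*x
(∇×F)₃ = ∂F₂/∂x − ∂F₁/∂y = 5*x^2 + 10*x*y - 6
∇×F = (4*y*z + 3*z, -4*x, 5*x^2 + 10*x*y - 6)
At (-3, -3, 2): (-18, 12, 129).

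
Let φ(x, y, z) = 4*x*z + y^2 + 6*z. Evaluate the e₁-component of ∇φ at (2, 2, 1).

(∇φ)_1 = ∂φ/∂x = 4*z
At (2, 2, 1): 4.

4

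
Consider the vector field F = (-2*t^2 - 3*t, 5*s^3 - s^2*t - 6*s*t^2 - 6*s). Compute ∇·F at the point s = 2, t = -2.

44

∂F₁/∂s = 0
∂F₂/∂t = -s^2 - 12*s*t
∇·F = -s^2 - 12*s*t
At (2, -2): 44.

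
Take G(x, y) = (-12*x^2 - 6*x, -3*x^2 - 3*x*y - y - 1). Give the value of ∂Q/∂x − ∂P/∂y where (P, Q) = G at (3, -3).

∂G₂/∂x = -6*x - 3*y
∂G₁/∂y = 0
Scalar curl = -6*x - 3*y
At (3, -3): -9.

-9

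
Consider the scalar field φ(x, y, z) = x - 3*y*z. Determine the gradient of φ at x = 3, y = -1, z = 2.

∂φ/∂x = 1
∂φ/∂y = -3*z
∂φ/∂z = -3*y
∇φ = (1, -3*z, -3*y)
At (3, -1, 2): (1, -6, 3).

(1, -6, 3)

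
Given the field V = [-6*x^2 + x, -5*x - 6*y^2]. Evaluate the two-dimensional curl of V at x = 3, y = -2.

-5

∂V₂/∂x = -5
∂V₁/∂y = 0
Scalar curl = -5
At (3, -2): -5.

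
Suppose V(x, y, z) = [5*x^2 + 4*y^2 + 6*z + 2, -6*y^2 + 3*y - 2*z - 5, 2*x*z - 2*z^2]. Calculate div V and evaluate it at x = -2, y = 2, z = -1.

∂V₁/∂x = 10*x
∂V₂/∂y = -12*y + 3
∂V₃/∂z = 2*x - 4*z
∇·V = 12*x - 12*y - 4*z + 3
At (-2, 2, -1): -41.

-41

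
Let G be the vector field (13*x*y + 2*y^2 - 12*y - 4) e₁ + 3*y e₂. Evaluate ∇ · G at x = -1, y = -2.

∂G₁/∂x = 13*y
∂G₂/∂y = 3
∇·G = 13*y + 3
At (-1, -2): -23.

-23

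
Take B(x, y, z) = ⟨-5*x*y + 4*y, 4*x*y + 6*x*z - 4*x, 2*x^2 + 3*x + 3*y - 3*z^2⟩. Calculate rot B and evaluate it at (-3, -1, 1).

(21, 9, -21)

(∇×B)₁ = ∂B₃/∂y − ∂B₂/∂z = -6*x + 3
(∇×B)₂ = ∂B₁/∂z − ∂B₃/∂x = -4*x - 3
(∇×B)₃ = ∂B₂/∂x − ∂B₁/∂y = 5*x + 4*y + 6*z - 8
∇×B = (-6*x + 3, -4*x - 3, 5*x + 4*y + 6*z - 8)
At (-3, -1, 1): (21, 9, -21).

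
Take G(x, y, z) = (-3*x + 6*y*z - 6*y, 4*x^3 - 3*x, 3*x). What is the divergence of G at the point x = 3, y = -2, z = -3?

-3

∂G₁/∂x = -3
∂G₂/∂y = 0
∂G₃/∂z = 0
∇·G = -3
At (3, -2, -3): -3.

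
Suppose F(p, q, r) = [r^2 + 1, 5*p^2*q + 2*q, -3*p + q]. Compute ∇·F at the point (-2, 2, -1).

∂F₁/∂p = 0
∂F₂/∂q = 5*p^2 + 2
∂F₃/∂r = 0
∇·F = 5*p^2 + 2
At (-2, 2, -1): 22.

22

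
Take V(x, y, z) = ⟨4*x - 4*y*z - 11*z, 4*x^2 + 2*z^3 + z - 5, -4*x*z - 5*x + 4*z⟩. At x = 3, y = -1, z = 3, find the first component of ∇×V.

-55

(∇×V)_1 = ∂V₃/∂y − ∂V₂/∂z
= 0 − (6*z^2 + 1)
= -6*z^2 - 1
At (3, -1, 3): -55.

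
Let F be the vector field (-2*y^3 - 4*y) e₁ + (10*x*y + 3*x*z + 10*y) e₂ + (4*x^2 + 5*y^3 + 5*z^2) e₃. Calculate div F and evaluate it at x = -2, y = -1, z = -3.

∂F₁/∂x = 0
∂F₂/∂y = 10*x + 10
∂F₃/∂z = 10*z
∇·F = 10*x + 10*z + 10
At (-2, -1, -3): -40.

-40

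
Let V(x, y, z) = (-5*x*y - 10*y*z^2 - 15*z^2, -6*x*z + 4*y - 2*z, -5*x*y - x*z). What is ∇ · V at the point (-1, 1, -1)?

∂V₁/∂x = -5*y
∂V₂/∂y = 4
∂V₃/∂z = -x
∇·V = -x - 5*y + 4
At (-1, 1, -1): 0.

0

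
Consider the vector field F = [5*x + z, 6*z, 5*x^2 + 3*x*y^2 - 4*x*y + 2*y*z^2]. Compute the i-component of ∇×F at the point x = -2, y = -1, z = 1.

16

(∇×F)_1 = ∂F₃/∂y − ∂F₂/∂z
= 6*x*y - 4*x + 2*z^2 − (6)
= 6*x*y - 4*x + 2*z^2 - 6
At (-2, -1, 1): 16.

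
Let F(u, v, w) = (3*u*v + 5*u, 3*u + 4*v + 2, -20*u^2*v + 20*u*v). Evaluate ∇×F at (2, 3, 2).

(-40, 180, -3)

(∇×F)₁ = ∂F₃/∂v − ∂F₂/∂w = -20*u^2 + 20*u
(∇×F)₂ = ∂F₁/∂w − ∂F₃/∂u = 40*u*v - 20*v
(∇×F)₃ = ∂F₂/∂u − ∂F₁/∂v = -3*u + 3
∇×F = (-20*u^2 + 20*u, 40*u*v - 20*v, -3*u + 3)
At (2, 3, 2): (-40, 180, -3).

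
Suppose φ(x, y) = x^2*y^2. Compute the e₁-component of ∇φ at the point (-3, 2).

-24

(∇φ)_1 = ∂φ/∂x = 2*x*y^2
At (-3, 2): -24.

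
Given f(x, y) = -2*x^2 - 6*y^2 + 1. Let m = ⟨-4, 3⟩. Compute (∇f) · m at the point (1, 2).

-56

∂f/∂x = -4*x
∂f/∂y = -12*y
∇f at (1, 2) = (-4, -24)
∇f · m = (-4)(-4) + (-24)(3) = -56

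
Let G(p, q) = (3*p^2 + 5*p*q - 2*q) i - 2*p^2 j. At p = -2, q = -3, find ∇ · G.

-27

∂G₁/∂p = 6*p + 5*q
∂G₂/∂q = 0
∇·G = 6*p + 5*q
At (-2, -3): -27.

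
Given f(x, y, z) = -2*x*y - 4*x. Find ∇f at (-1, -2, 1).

(0, 2, 0)

∂f/∂x = -2*y - 4
∂f/∂y = -2*x
∂f/∂z = 0
∇f = (-2*y - 4, -2*x, 0)
At (-1, -2, 1): (0, 2, 0).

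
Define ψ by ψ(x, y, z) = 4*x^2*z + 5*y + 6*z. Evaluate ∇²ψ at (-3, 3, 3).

24

∂²ψ/∂x² = 8*z
∂²ψ/∂y² = 0
∂²ψ/∂z² = 0
∇²ψ = 8*z
At (-3, 3, 3): 24.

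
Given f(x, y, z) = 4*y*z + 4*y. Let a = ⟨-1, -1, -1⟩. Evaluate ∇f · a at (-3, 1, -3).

∂f/∂x = 0
∂f/∂y = 4*z + 4
∂f/∂z = 4*y
∇f at (-3, 1, -3) = (0, -8, 4)
∇f · a = (0)(-1) + (-8)(-1) + (4)(-1) = 4

4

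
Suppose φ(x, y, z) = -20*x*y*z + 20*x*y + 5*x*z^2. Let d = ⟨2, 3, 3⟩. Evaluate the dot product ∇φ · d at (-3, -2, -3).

-1040

∂φ/∂x = -20*y*z + 20*y + 5*z^2
∂φ/∂y = -20*x*z + 20*x
∂φ/∂z = -20*x*y + 10*x*z
∇φ at (-3, -2, -3) = (-115, -240, -30)
∇φ · d = (-115)(2) + (-240)(3) + (-30)(3) = -1040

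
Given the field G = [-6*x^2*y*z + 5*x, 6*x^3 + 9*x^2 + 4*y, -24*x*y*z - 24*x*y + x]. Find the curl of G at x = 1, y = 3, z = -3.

(∇×G)₁ = ∂G₃/∂y − ∂G₂/∂z = -24*x*z - 24*x
(∇×G)₂ = ∂G₁/∂z − ∂G₃/∂x = -6*x^2*y + 24*y*z + 24*y - 1
(∇×G)₃ = ∂G₂/∂x − ∂G₁/∂y = 6*x^2*z + 18*x^2 + 18*x
∇×G = (-24*x*z - 24*x, -6*x^2*y + 24*y*z + 24*y - 1, 6*x^2*z + 18*x^2 + 18*x)
At (1, 3, -3): (48, -163, 18).

(48, -163, 18)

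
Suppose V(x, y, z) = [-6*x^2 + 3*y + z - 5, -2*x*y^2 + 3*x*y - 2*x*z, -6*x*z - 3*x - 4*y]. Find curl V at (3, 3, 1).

(∇×V)₁ = ∂V₃/∂y − ∂V₂/∂z = 2*x - 4
(∇×V)₂ = ∂V₁/∂z − ∂V₃/∂x = 6*z + 4
(∇×V)₃ = ∂V₂/∂x − ∂V₁/∂y = -2*y^2 + 3*y - 2*z - 3
∇×V = (2*x - 4, 6*z + 4, -2*y^2 + 3*y - 2*z - 3)
At (3, 3, 1): (2, 10, -14).

(2, 10, -14)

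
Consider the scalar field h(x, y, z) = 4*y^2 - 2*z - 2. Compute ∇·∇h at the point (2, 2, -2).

∂²h/∂x² = 0
∂²h/∂y² = 8
∂²h/∂z² = 0
∇²h = 8
At (2, 2, -2): 8.

8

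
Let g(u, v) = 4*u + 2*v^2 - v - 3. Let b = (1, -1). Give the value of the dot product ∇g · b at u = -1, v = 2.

-3

∂g/∂u = 4
∂g/∂v = 4*v - 1
∇g at (-1, 2) = (4, 7)
∇g · b = (4)(1) + (7)(-1) = -3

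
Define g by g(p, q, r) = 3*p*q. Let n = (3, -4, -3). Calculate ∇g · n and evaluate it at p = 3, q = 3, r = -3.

∂g/∂p = 3*q
∂g/∂q = 3*p
∂g/∂r = 0
∇g at (3, 3, -3) = (9, 9, 0)
∇g · n = (9)(3) + (9)(-4) + (0)(-3) = -9

-9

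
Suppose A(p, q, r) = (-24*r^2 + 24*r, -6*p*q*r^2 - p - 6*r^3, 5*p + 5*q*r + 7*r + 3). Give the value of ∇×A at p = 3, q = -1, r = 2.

(∇×A)₁ = ∂A₃/∂q − ∂A₂/∂r = 12*p*q*r + 18*r^2 + 5*r
(∇×A)₂ = ∂A₁/∂r − ∂A₃/∂p = -48*r + 19
(∇×A)₃ = ∂A₂/∂p − ∂A₁/∂q = -6*q*r^2 - 1
∇×A = (12*p*q*r + 18*r^2 + 5*r, -48*r + 19, -6*q*r^2 - 1)
At (3, -1, 2): (10, -77, 23).

(10, -77, 23)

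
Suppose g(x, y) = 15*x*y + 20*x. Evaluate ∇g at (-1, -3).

∂g/∂x = 15*y + 20
∂g/∂y = 15*x
∇g = (15*y + 20, 15*x)
At (-1, -3): (-25, -15).

(-25, -15)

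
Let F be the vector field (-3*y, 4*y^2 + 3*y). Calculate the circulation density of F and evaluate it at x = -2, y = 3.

3

∂F₂/∂x = 0
∂F₁/∂y = -3
Scalar curl = 3
At (-2, 3): 3.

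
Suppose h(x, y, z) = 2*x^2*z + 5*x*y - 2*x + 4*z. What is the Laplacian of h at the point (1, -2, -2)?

∂²h/∂x² = 4*z
∂²h/∂y² = 0
∂²h/∂z² = 0
∇²h = 4*z
At (1, -2, -2): -8.

-8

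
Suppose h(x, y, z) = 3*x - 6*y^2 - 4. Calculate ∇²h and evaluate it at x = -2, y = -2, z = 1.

-12

∂²h/∂x² = 0
∂²h/∂y² = -12
∂²h/∂z² = 0
∇²h = -12
At (-2, -2, 1): -12.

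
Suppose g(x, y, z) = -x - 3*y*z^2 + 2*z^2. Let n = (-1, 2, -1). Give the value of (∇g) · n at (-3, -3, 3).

-119

∂g/∂x = -1
∂g/∂y = -3*z^2
∂g/∂z = -6*y*z + 4*z
∇g at (-3, -3, 3) = (-1, -27, 66)
∇g · n = (-1)(-1) + (-27)(2) + (66)(-1) = -119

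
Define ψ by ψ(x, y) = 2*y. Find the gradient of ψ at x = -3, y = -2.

(0, 2)

∂ψ/∂x = 0
∂ψ/∂y = 2
∇ψ = (0, 2)
At (-3, -2): (0, 2).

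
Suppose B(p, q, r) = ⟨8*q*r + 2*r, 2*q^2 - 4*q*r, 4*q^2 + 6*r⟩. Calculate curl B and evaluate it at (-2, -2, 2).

(-24, -14, -16)

(∇×B)₁ = ∂B₃/∂q − ∂B₂/∂r = 12*q
(∇×B)₂ = ∂B₁/∂r − ∂B₃/∂p = 8*q + 2
(∇×B)₃ = ∂B₂/∂p − ∂B₁/∂q = -8*r
∇×B = (12*q, 8*q + 2, -8*r)
At (-2, -2, 2): (-24, -14, -16).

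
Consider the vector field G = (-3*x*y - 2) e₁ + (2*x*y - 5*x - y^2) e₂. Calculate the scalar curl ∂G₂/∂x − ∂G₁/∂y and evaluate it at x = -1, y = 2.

∂G₂/∂x = 2*y - 5
∂G₁/∂y = -3*x
Scalar curl = 3*x + 2*y - 5
At (-1, 2): -4.

-4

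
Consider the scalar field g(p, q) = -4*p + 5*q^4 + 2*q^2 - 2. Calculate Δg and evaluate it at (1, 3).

∂²g/∂p² = 0
∂²g/∂q² = 4*(15*q^2 + 1)
∇²g = 60*q^2 + 4
At (1, 3): 544.

544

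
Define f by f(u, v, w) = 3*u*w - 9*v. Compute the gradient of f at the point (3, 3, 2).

∂f/∂u = 3*w
∂f/∂v = -9
∂f/∂w = 3*u
∇f = (3*w, -9, 3*u)
At (3, 3, 2): (6, -9, 9).

(6, -9, 9)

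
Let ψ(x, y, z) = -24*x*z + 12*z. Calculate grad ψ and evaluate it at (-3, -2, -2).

∂ψ/∂x = -24*z
∂ψ/∂y = 0
∂ψ/∂z = -24*x + 12
∇ψ = (-24*z, 0, -24*x + 12)
At (-3, -2, -2): (48, 0, 84).

(48, 0, 84)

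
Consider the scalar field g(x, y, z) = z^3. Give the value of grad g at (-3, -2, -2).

∂g/∂x = 0
∂g/∂y = 0
∂g/∂z = 3*z^2
∇g = (0, 0, 3*z^2)
At (-3, -2, -2): (0, 0, 12).

(0, 0, 12)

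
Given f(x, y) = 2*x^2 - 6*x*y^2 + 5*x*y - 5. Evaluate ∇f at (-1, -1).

(-15, -17)

∂f/∂x = 4*x - 6*y^2 + 5*y
∂f/∂y = -12*x*y + 5*x
∇f = (4*x - 6*y^2 + 5*y, -12*x*y + 5*x)
At (-1, -1): (-15, -17).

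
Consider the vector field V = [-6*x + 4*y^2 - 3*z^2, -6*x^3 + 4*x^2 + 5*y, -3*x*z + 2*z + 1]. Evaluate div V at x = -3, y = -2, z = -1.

∂V₁/∂x = -6
∂V₂/∂y = 5
∂V₃/∂z = -3*x + 2
∇·V = -3*x + 1
At (-3, -2, -1): 10.

10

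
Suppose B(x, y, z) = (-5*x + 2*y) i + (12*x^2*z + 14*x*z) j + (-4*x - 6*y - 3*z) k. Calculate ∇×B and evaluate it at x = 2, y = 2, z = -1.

(∇×B)₁ = ∂B₃/∂y − ∂B₂/∂z = -12*x^2 - 14*x - 6
(∇×B)₂ = ∂B₁/∂z − ∂B₃/∂x = 4
(∇×B)₃ = ∂B₂/∂x − ∂B₁/∂y = 24*x*z + 14*z - 2
∇×B = (-12*x^2 - 14*x - 6, 4, 24*x*z + 14*z - 2)
At (2, 2, -1): (-82, 4, -64).

(-82, 4, -64)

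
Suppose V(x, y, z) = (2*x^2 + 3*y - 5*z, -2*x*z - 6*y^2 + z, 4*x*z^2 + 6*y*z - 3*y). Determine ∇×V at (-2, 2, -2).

(-20, -21, 1)

(∇×V)₁ = ∂V₃/∂y − ∂V₂/∂z = 2*x + 6*z - 4
(∇×V)₂ = ∂V₁/∂z − ∂V₃/∂x = -4*z^2 - 5
(∇×V)₃ = ∂V₂/∂x − ∂V₁/∂y = -2*z - 3
∇×V = (2*x + 6*z - 4, -4*z^2 - 5, -2*z - 3)
At (-2, 2, -2): (-20, -21, 1).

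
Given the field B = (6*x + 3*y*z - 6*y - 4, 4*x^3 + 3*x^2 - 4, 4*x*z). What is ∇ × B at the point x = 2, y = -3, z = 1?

(∇×B)₁ = ∂B₃/∂y − ∂B₂/∂z = 0
(∇×B)₂ = ∂B₁/∂z − ∂B₃/∂x = 3*y - 4*z
(∇×B)₃ = ∂B₂/∂x − ∂B₁/∂y = 12*x^2 + 6*x - 3*z + 6
∇×B = (0, 3*y - 4*z, 12*x^2 + 6*x - 3*z + 6)
At (2, -3, 1): (0, -13, 63).

(0, -13, 63)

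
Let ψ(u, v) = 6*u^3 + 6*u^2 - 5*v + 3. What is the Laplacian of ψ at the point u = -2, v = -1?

-60

∂²ψ/∂u² = 12*(3*u + 1)
∂²ψ/∂v² = 0
∇²ψ = 36*u + 12
At (-2, -1): -60.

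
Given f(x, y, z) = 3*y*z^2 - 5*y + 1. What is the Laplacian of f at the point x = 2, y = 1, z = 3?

∂²f/∂x² = 0
∂²f/∂y² = 0
∂²f/∂z² = 6*y
∇²f = 6*y
At (2, 1, 3): 6.

6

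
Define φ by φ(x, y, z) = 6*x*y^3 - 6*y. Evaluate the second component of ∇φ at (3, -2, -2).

210

(∇φ)_2 = ∂φ/∂y = 18*x*y^2 - 6
At (3, -2, -2): 210.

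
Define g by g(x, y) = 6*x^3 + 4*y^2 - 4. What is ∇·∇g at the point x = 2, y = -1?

80

∂²g/∂x² = 36*x
∂²g/∂y² = 8
∇²g = 36*x + 8
At (2, -1): 80.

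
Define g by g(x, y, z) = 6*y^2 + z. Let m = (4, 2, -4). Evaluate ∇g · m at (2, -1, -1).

-28

∂g/∂x = 0
∂g/∂y = 12*y
∂g/∂z = 1
∇g at (2, -1, -1) = (0, -12, 1)
∇g · m = (0)(4) + (-12)(2) + (1)(-4) = -28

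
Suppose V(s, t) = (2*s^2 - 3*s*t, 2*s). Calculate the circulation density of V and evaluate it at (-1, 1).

∂V₂/∂s = 2
∂V₁/∂t = -3*s
Scalar curl = 3*s + 2
At (-1, 1): -1.

-1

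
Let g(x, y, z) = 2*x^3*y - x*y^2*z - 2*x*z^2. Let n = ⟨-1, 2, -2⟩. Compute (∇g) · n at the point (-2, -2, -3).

∂g/∂x = 6*x^2*y - y^2*z - 2*z^2
∂g/∂y = 2*x^3 - 2*x*y*z
∂g/∂z = -x*y^2 - 4*x*z
∇g at (-2, -2, -3) = (-54, 8, -16)
∇g · n = (-54)(-1) + (8)(2) + (-16)(-2) = 102

102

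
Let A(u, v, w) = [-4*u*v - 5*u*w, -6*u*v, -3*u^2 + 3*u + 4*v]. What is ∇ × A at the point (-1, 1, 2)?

(4, -4, -10)

(∇×A)₁ = ∂A₃/∂v − ∂A₂/∂w = 4
(∇×A)₂ = ∂A₁/∂w − ∂A₃/∂u = u - 3
(∇×A)₃ = ∂A₂/∂u − ∂A₁/∂v = 4*u - 6*v
∇×A = (4, u - 3, 4*u - 6*v)
At (-1, 1, 2): (4, -4, -10).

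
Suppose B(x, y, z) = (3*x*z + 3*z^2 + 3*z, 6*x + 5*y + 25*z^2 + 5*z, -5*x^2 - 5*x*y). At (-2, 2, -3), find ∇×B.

(∇×B)₁ = ∂B₃/∂y − ∂B₂/∂z = -5*x - 50*z - 5
(∇×B)₂ = ∂B₁/∂z − ∂B₃/∂x = 13*x + 5*y + 6*z + 3
(∇×B)₃ = ∂B₂/∂x − ∂B₁/∂y = 6
∇×B = (-5*x - 50*z - 5, 13*x + 5*y + 6*z + 3, 6)
At (-2, 2, -3): (155, -31, 6).

(155, -31, 6)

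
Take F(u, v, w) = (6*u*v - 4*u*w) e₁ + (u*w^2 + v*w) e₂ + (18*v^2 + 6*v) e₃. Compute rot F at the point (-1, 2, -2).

(72, 4, 10)

(∇×F)₁ = ∂F₃/∂v − ∂F₂/∂w = -2*u*w + 35*v + 6
(∇×F)₂ = ∂F₁/∂w − ∂F₃/∂u = -4*u
(∇×F)₃ = ∂F₂/∂u − ∂F₁/∂v = -6*u + w^2
∇×F = (-2*u*w + 35*v + 6, -4*u, -6*u + w^2)
At (-1, 2, -2): (72, 4, 10).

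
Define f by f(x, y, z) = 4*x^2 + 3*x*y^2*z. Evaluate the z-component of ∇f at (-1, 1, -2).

-3

(∇f)_3 = ∂f/∂z = 3*x*y^2
At (-1, 1, -2): -3.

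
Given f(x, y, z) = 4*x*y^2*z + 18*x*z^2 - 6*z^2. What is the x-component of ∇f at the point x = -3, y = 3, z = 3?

(∇f)_1 = ∂f/∂x = 4*y^2*z + 18*z^2
At (-3, 3, 3): 270.

270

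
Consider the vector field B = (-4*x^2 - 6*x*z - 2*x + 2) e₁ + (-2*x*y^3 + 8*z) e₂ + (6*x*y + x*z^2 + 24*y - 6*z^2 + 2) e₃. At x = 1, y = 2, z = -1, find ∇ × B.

(22, -19, -16)

(∇×B)₁ = ∂B₃/∂y − ∂B₂/∂z = 6*x + 16
(∇×B)₂ = ∂B₁/∂z − ∂B₃/∂x = -6*x - 6*y - z^2
(∇×B)₃ = ∂B₂/∂x − ∂B₁/∂y = -2*y^3
∇×B = (6*x + 16, -6*x - 6*y - z^2, -2*y^3)
At (1, 2, -1): (22, -19, -16).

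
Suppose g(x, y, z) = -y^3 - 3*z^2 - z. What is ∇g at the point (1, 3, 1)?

(0, -27, -7)

∂g/∂x = 0
∂g/∂y = -3*y^2
∂g/∂z = -6*z - 1
∇g = (0, -3*y^2, -6*z - 1)
At (1, 3, 1): (0, -27, -7).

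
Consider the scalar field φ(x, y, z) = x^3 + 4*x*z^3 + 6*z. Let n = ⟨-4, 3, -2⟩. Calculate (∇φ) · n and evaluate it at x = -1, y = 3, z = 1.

-16

∂φ/∂x = 3*x^2 + 4*z^3
∂φ/∂y = 0
∂φ/∂z = 12*x*z^2 + 6
∇φ at (-1, 3, 1) = (7, 0, -6)
∇φ · n = (7)(-4) + (0)(3) + (-6)(-2) = -16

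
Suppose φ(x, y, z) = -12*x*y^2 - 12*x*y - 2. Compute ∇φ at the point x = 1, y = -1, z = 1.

∂φ/∂x = -12*y^2 - 12*y
∂φ/∂y = -24*x*y - 12*x
∂φ/∂z = 0
∇φ = (-12*y^2 - 12*y, -24*x*y - 12*x, 0)
At (1, -1, 1): (0, 12, 0).

(0, 12, 0)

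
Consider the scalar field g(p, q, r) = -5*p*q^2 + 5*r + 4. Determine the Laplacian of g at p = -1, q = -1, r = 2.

10

∂²g/∂p² = 0
∂²g/∂q² = -10*p
∂²g/∂r² = 0
∇²g = -10*p
At (-1, -1, 2): 10.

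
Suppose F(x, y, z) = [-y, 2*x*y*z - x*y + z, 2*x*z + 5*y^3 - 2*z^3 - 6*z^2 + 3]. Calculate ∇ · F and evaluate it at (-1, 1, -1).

7

∂F₁/∂x = 0
∂F₂/∂y = 2*x*z - x
∂F₃/∂z = 2*x - 6*z^2 - 12*z
∇·F = 2*x*z + x - 6*z^2 - 12*z
At (-1, 1, -1): 7.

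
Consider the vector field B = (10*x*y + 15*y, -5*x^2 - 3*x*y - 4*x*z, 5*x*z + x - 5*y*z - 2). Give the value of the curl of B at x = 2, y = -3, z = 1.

(∇×B)₁ = ∂B₃/∂y − ∂B₂/∂z = 4*x - 5*z
(∇×B)₂ = ∂B₁/∂z − ∂B₃/∂x = -5*z - 1
(∇×B)₃ = ∂B₂/∂x − ∂B₁/∂y = -20*x - 3*y - 4*z - 15
∇×B = (4*x - 5*z, -5*z - 1, -20*x - 3*y - 4*z - 15)
At (2, -3, 1): (3, -6, -50).

(3, -6, -50)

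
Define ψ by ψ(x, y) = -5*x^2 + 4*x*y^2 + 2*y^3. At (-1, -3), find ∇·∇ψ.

∂²ψ/∂x² = -10
∂²ψ/∂y² = 4*(2*x + 3*y)
∇²ψ = 8*x + 12*y - 10
At (-1, -3): -54.

-54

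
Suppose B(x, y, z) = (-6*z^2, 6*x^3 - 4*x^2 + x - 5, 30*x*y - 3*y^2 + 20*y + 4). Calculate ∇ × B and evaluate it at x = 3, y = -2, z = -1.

(∇×B)₁ = ∂B₃/∂y − ∂B₂/∂z = 30*x - 6*y + 20
(∇×B)₂ = ∂B₁/∂z − ∂B₃/∂x = -30*y - 12*z
(∇×B)₃ = ∂B₂/∂x − ∂B₁/∂y = 18*x^2 - 8*x + 1
∇×B = (30*x - 6*y + 20, -30*y - 12*z, 18*x^2 - 8*x + 1)
At (3, -2, -1): (122, 72, 139).

(122, 72, 139)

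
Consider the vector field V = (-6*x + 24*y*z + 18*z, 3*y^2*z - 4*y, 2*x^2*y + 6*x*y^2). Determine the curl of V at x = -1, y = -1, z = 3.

(11, -16, -72)

(∇×V)₁ = ∂V₃/∂y − ∂V₂/∂z = 2*x^2 + 12*x*y - 3*y^2
(∇×V)₂ = ∂V₁/∂z − ∂V₃/∂x = -4*x*y - 6*y^2 + 24*y + 18
(∇×V)₃ = ∂V₂/∂x − ∂V₁/∂y = -24*z
∇×V = (2*x^2 + 12*x*y - 3*y^2, -4*x*y - 6*y^2 + 24*y + 18, -24*z)
At (-1, -1, 3): (11, -16, -72).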